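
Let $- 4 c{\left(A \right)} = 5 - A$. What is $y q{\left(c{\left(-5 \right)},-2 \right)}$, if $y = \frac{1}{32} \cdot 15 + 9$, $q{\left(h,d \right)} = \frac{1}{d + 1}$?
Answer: $- \frac{303}{32} \approx -9.4688$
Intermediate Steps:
$c{\left(A \right)} = - \frac{5}{4} + \frac{A}{4}$ ($c{\left(A \right)} = - \frac{5 - A}{4} = - \frac{5}{4} + \frac{A}{4}$)
$q{\left(h,d \right)} = \frac{1}{1 + d}$
$y = \frac{303}{32}$ ($y = \frac{1}{32} \cdot 15 + 9 = \frac{15}{32} + 9 = \frac{303}{32} \approx 9.4688$)
$y q{\left(c{\left(-5 \right)},-2 \right)} = \frac{303}{32 \left(1 - 2\right)} = \frac{303}{32 \left(-1\right)} = \frac{303}{32} \left(-1\right) = - \frac{303}{32}$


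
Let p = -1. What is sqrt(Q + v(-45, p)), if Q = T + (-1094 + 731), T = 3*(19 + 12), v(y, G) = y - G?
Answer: I*sqrt(314) ≈ 17.72*I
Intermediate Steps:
T = 93 (T = 3*31 = 93)
Q = -270 (Q = 93 + (-1094 + 731) = 93 - 363 = -270)
sqrt(Q + v(-45, p)) = sqrt(-270 + (-45 - 1*(-1))) = sqrt(-270 + (-45 + 1)) = sqrt(-270 - 44) = sqrt(-314) = I*sqrt(314)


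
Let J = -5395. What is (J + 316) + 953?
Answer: -4126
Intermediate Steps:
(J + 316) + 953 = (-5395 + 316) + 953 = -5079 + 953 = -4126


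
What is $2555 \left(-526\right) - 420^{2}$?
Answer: $-1520330$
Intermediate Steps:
$2555 \left(-526\right) - 420^{2} = -1343930 - 176400 = -1520330$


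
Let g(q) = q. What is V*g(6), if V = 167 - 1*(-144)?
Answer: 1866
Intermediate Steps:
V = 311 (V = 167 + 144 = 311)
V*g(6) = 311*6 = 1866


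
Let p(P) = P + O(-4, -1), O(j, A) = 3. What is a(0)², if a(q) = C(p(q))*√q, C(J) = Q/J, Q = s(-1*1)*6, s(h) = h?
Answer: 0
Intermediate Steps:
Q = -6 (Q = -1*1*6 = -1*6 = -6)
p(P) = 3 + P (p(P) = P + 3 = 3 + P)
C(J) = -6/J
a(q) = -6*√q/(3 + q) (a(q) = (-6/(3 + q))*√q = -6*√q/(3 + q))
a(0)² = (-6*√0/(3 + 0))² = (-6*0/3)² = (-6*0*⅓)² = 0² = 0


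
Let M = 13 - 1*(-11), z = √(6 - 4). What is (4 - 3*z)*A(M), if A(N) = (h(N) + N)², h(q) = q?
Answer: 9216 - 6912*√2 ≈ -559.04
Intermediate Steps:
z = √2 ≈ 1.4142
M = 24 (M = 13 + 11 = 24)
A(N) = 4*N² (A(N) = (N + N)² = (2*N)² = 4*N²)
(4 - 3*z)*A(M) = (4 - 3*√2)*(4*24²) = (4 - 3*√2)*(4*576) = (4 - 3*√2)*2304 = 9216 - 6912*√2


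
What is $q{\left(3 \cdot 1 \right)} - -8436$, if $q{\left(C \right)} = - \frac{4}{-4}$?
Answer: $8437$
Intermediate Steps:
$q{\left(C \right)} = 1$ ($q{\left(C \right)} = \left(-4\right) \left(- \frac{1}{4}\right) = 1$)
$q{\left(3 \cdot 1 \right)} - -8436 = 1 - -8436 = 1 + 8436 = 8437$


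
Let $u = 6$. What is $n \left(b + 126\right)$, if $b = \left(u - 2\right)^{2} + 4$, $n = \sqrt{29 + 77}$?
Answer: $146 \sqrt{106} \approx 1503.2$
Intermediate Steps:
$n = \sqrt{106} \approx 10.296$
$b = 20$ ($b = \left(6 - 2\right)^{2} + 4 = 4^{2} + 4 = 16 + 4 = 20$)
$n \left(b + 126\right) = \sqrt{106} \left(20 + 126\right) = \sqrt{106} \cdot 146 = 146 \sqrt{106}$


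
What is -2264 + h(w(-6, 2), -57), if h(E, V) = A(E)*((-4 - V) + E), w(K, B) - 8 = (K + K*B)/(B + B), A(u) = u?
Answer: -8265/4 ≈ -2066.3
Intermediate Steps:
w(K, B) = 8 + (K + B*K)/(2*B) (w(K, B) = 8 + (K + K*B)/(B + B) = 8 + (K + B*K)/((2*B)) = 8 + (K + B*K)*(1/(2*B)) = 8 + (K + B*K)/(2*B))
h(E, V) = E*(-4 + E - V) (h(E, V) = E*((-4 - V) + E) = E*(-4 + E - V))
-2264 + h(w(-6, 2), -57) = -2264 + ((1/2)*(-6 + 2*(16 - 6))/2)*(-4 + (1/2)*(-6 + 2*(16 - 6))/2 - 1*(-57)) = -2264 + ((1/2)*(1/2)*(-6 + 2*10))*(-4 + (1/2)*(1/2)*(-6 + 2*10) + 57) = -2264 + ((1/2)*(1/2)*(-6 + 20))*(-4 + (1/2)*(1/2)*(-6 + 20) + 57) = -2264 + ((1/2)*(1/2)*14)*(-4 + (1/2)*(1/2)*14 + 57) = -2264 + 7*(-4 + 7/2 + 57)/2 = -2264 + (7/2)*(113/2) = -2264 + 791/4 = -8265/4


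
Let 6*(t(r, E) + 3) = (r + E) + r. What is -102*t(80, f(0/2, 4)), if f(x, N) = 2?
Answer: -2448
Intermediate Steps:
t(r, E) = -3 + r/3 + E/6 (t(r, E) = -3 + ((r + E) + r)/6 = -3 + ((E + r) + r)/6 = -3 + (E + 2*r)/6 = -3 + (r/3 + E/6) = -3 + r/3 + E/6)
-102*t(80, f(0/2, 4)) = -102*(-3 + (1/3)*80 + (1/6)*2) = -102*(-3 + 80/3 + 1/3) = -102*24 = -2448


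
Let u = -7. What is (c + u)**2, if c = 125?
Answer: 13924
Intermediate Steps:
(c + u)**2 = (125 - 7)**2 = 118**2 = 13924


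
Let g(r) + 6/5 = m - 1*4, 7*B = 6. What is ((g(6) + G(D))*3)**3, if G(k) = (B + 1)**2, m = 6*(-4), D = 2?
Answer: -6780244363983/14706125 ≈ -4.6105e+5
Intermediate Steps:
B = 6/7 (B = (1/7)*6 = 6/7 ≈ 0.85714)
m = -24
G(k) = 169/49 (G(k) = (6/7 + 1)**2 = (13/7)**2 = 169/49)
g(r) = -146/5 (g(r) = -6/5 + (-24 - 1*4) = -6/5 + (-24 - 4) = -6/5 - 28 = -146/5)
((g(6) + G(D))*3)**3 = ((-146/5 + 169/49)*3)**3 = (-6309/245*3)**3 = (-18927/245)**3 = -6780244363983/14706125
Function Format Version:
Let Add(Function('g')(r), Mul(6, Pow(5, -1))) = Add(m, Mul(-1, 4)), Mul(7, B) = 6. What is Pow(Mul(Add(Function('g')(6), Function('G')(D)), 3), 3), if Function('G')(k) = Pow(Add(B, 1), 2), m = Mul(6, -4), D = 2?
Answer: Rational(-6780244363983, 14706125) ≈ -4.6105e+5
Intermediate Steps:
B = Rational(6, 7) (B = Mul(Rational(1, 7), 6) = Rational(6, 7) ≈ 0.85714)
m = -24
Function('G')(k) = Rational(169, 49) (Function('G')(k) = Pow(Add(Rational(6, 7), 1), 2) = Pow(Rational(13, 7), 2) = Rational(169, 49))
Function('g')(r) = Rational(-146, 5) (Function('g')(r) = Add(Rational(-6, 5), Add(-24, Mul(-1, 4))) = Add(Rational(-6, 5), Add(-24, -4)) = Add(Rational(-6, 5), -28) = Rational(-146, 5))
Pow(Mul(Add(Function('g')(6), Function('G')(D)), 3), 3) = Pow(Mul(Add(Rational(-146, 5), Rational(169, 49)), 3), 3) = Pow(Mul(Rational(-6309, 245), 3), 3) = Pow(Rational(-18927, 245), 3) = Rational(-6780244363983, 14706125)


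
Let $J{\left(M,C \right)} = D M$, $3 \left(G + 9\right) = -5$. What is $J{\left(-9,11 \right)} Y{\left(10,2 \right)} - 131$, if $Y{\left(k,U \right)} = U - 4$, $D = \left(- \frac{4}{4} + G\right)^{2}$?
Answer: $2319$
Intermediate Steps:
$G = - \frac{32}{3}$ ($G = -9 + \frac{1}{3} \left(-5\right) = -9 - \frac{5}{3} = - \frac{32}{3} \approx -10.667$)
$D = \frac{1225}{9}$ ($D = \left(- \frac{4}{4} - \frac{32}{3}\right)^{2} = \left(\left(-4\right) \frac{1}{4} - \frac{32}{3}\right)^{2} = \left(-1 - \frac{32}{3}\right)^{2} = \left(- \frac{35}{3}\right)^{2} = \frac{1225}{9} \approx 136.11$)
$J{\left(M,C \right)} = \frac{1225 M}{9}$
$Y{\left(k,U \right)} = -4 + U$ ($Y{\left(k,U \right)} = U - 4 = -4 + U$)
$J{\left(-9,11 \right)} Y{\left(10,2 \right)} - 131 = \frac{1225}{9} \left(-9\right) \left(-4 + 2\right) - 131 = \left(-1225\right) \left(-2\right) - 131 = 2450 - 131 = 2319$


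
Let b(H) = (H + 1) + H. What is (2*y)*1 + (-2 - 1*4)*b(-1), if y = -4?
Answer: -2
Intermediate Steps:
b(H) = 1 + 2*H (b(H) = (1 + H) + H = 1 + 2*H)
(2*y)*1 + (-2 - 1*4)*b(-1) = (2*(-4))*1 + (-2 - 1*4)*(1 + 2*(-1)) = -8*1 + (-2 - 4)*(1 - 2) = -8 - 6*(-1) = -8 + 6 = -2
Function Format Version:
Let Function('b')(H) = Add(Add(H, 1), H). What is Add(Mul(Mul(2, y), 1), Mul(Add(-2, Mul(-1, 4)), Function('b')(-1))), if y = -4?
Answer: -2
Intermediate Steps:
Function('b')(H) = Add(1, Mul(2, H)) (Function('b')(H) = Add(Add(1, H), H) = Add(1, Mul(2, H)))
Add(Mul(Mul(2, y), 1), Mul(Add(-2, Mul(-1, 4)), Function('b')(-1))) = Add(Mul(Mul(2, -4), 1), Mul(Add(-2, Mul(-1, 4)), Add(1, Mul(2, -1)))) = Add(Mul(-8, 1), Mul(Add(-2, -4), Add(1, -2))) = Add(-8, Mul(-6, -1)) = Add(-8, 6) = -2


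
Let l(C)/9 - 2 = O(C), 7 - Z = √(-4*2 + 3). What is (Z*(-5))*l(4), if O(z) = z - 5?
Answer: -315 + 45*I*√5 ≈ -315.0 + 100.62*I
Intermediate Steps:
O(z) = -5 + z
Z = 7 - I*√5 (Z = 7 - √(-4*2 + 3) = 7 - √(-8 + 3) = 7 - √(-5) = 7 - I*√5 ≈ 7.0 - 2.2361*I)
l(C) = -27 + 9*C (l(C) = 18 + 9*(-5 + C) = 18 + (-45 + 9*C) = -27 + 9*C)
(Z*(-5))*l(4) = ((7 - I*√5)*(-5))*(-27 + 9*4) = (-35 + 5*I*√5)*(-27 + 36) = (-35 + 5*I*√5)*9 = -315 + 45*I*√5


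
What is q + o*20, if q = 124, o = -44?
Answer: -756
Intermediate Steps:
q + o*20 = 124 - 44*20 = 124 - 880 = -756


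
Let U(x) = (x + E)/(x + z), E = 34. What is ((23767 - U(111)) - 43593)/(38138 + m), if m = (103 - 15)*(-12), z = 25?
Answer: -2696481/5043152 ≈ -0.53468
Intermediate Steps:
m = -1056 (m = 88*(-12) = -1056)
U(x) = (34 + x)/(25 + x) (U(x) = (x + 34)/(x + 25) = (34 + x)/(25 + x))
((23767 - U(111)) - 43593)/(38138 + m) = ((23767 - (34 + 111)/(25 + 111)) - 43593)/(38138 - 1056) = ((23767 - 145/136) - 43593)/37082 = ((23767 - 145/136) - 43593)*(1/37082) = (3232167/136 - 43593)*(1/37082) = -2696481/136*1/37082 = -2696481/5043152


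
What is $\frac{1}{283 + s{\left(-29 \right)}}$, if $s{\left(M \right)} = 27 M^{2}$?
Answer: $\frac{1}{22990} \approx 4.3497 \cdot 10^{-5}$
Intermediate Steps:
$\frac{1}{283 + s{\left(-29 \right)}} = \frac{1}{283 + 27 \left(-29\right)^{2}} = \frac{1}{283 + 27 \cdot 841} = \frac{1}{283 + 22707} = \frac{1}{22990}$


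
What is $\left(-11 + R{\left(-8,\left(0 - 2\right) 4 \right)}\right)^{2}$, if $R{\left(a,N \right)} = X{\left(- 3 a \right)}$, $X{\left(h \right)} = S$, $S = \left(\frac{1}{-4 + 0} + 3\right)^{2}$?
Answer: $\frac{3025}{256} \approx 11.816$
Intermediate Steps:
$S = \frac{121}{16}$ ($S = \left(\frac{1}{-4} + 3\right)^{2} = \left(- \frac{1}{4} + 3\right)^{2} = \left(\frac{11}{4}\right)^{2} = \frac{121}{16} \approx 7.5625$)
$X{\left(h \right)} = \frac{121}{16}$
$R{\left(a,N \right)} = \frac{121}{16}$
$\left(-11 + R{\left(-8,\left(0 - 2\right) 4 \right)}\right)^{2} = \left(-11 + \frac{121}{16}\right)^{2} = \left(- \frac{55}{16}\right)^{2} = \frac{3025}{256}$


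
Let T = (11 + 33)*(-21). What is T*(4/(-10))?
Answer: 1848/5 ≈ 369.60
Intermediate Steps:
T = -924 (T = 44*(-21) = -924)
T*(4/(-10)) = -3696/(-10) = -3696*(-1)/10 = -924*(-⅖) = 1848/5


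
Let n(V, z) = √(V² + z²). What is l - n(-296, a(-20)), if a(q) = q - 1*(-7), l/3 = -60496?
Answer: -181488 - √87785 ≈ -1.8178e+5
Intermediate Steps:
l = -181488 (l = 3*(-60496) = -181488)
a(q) = 7 + q (a(q) = q + 7 = 7 + q)
l - n(-296, a(-20)) = -181488 - √((-296)² + (7 - 20)²) = -181488 - √(87616 + (-13)²) = -181488 - √(87616 + 169) = -181488 - √87785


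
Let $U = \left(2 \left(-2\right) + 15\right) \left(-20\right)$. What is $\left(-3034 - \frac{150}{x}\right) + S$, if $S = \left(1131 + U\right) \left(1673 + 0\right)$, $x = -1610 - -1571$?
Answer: $\frac{19773947}{13} \approx 1.5211 \cdot 10^{6}$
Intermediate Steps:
$x = -39$ ($x = -1610 + 1571 = -39$)
$U = -220$ ($U = \left(-4 + 15\right) \left(-20\right) = 11 \left(-20\right) = -220$)
$S = 1524103$ ($S = \left(1131 - 220\right) \left(1673 + 0\right) = 911 \cdot 1673 = 1524103$)
$\left(-3034 - \frac{150}{x}\right) + S = \left(-3034 - \frac{150}{-39}\right) + 1524103 = \left(-3034 - - \frac{50}{13}\right) + 1524103 = \left(-3034 + \frac{50}{13}\right) + 1524103 = - \frac{39392}{13} + 1524103 = \frac{19773947}{13}$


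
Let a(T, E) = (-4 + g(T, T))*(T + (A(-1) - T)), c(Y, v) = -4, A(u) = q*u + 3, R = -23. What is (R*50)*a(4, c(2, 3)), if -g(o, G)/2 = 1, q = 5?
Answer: -13800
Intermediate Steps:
g(o, G) = -2 (g(o, G) = -2*1 = -2)
A(u) = 3 + 5*u (A(u) = 5*u + 3 = 3 + 5*u)
a(T, E) = 12 (a(T, E) = (-4 - 2)*(T + ((3 + 5*(-1)) - T)) = -6*(T + ((3 - 5) - T)) = -6*(T + (-2 - T)) = -6*(-2) = 12)
(R*50)*a(4, c(2, 3)) = -23*50*12 = -1150*12 = -13800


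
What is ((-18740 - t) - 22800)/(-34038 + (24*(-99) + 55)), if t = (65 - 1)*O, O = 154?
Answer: 51396/36359 ≈ 1.4136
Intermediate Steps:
t = 9856 (t = (65 - 1)*154 = 64*154 = 9856)
((-18740 - t) - 22800)/(-34038 + (24*(-99) + 55)) = ((-18740 - 1*9856) - 22800)/(-34038 + (24*(-99) + 55)) = ((-18740 - 9856) - 22800)/(-34038 + (-2376 + 55)) = (-28596 - 22800)/(-34038 - 2321) = -51396/(-36359) = -51396*(-1/36359) = 51396/36359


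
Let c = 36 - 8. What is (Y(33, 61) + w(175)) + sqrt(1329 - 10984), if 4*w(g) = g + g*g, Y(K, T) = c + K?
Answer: 7761 + I*sqrt(9655) ≈ 7761.0 + 98.26*I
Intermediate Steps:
c = 28
Y(K, T) = 28 + K
w(g) = g/4 + g**2/4 (w(g) = (g + g*g)/4 = (g + g**2)/4 = g/4 + g**2/4)
(Y(33, 61) + w(175)) + sqrt(1329 - 10984) = ((28 + 33) + (1/4)*175*(1 + 175)) + sqrt(1329 - 10984) = (61 + (1/4)*175*176) + sqrt(-9655) = (61 + 7700) + I*sqrt(9655) = 7761 + I*sqrt(9655)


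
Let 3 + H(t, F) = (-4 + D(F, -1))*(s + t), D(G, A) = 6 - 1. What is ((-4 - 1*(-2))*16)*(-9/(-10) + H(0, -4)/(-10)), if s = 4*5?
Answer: 128/5 ≈ 25.600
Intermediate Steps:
D(G, A) = 5
s = 20
H(t, F) = 17 + t (H(t, F) = -3 + (-4 + 5)*(20 + t) = -3 + 1*(20 + t) = -3 + (20 + t) = 17 + t)
((-4 - 1*(-2))*16)*(-9/(-10) + H(0, -4)/(-10)) = ((-4 - 1*(-2))*16)*(-9/(-10) + (17 + 0)/(-10)) = ((-4 + 2)*16)*(-9*(-⅒) + 17*(-⅒)) = (-2*16)*(9/10 - 17/10) = -32*(-⅘) = 128/5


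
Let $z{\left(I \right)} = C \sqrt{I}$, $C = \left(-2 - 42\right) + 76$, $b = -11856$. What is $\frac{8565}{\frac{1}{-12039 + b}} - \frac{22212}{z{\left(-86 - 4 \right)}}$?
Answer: $-204660675 + \frac{1851 i \sqrt{10}}{80} \approx -2.0466 \cdot 10^{8} + 73.167 i$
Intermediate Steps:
$C = 32$ ($C = -44 + 76 = 32$)
$z{\left(I \right)} = 32 \sqrt{I}$
$\frac{8565}{\frac{1}{-12039 + b}} - \frac{22212}{z{\left(-86 - 4 \right)}} = \frac{8565}{\frac{1}{-12039 - 11856}} - \frac{22212}{32 \sqrt{-86 - 4}} = \frac{8565}{\frac{1}{-23895}} - \frac{22212}{32 \sqrt{-90}} = \frac{8565}{- \frac{1}{23895}} - \frac{22212}{32 \cdot 3 i \sqrt{10}} = 8565 \left(-23895\right) - \frac{22212}{96 i \sqrt{10}} = -204660675 - 22212 \left(- \frac{i \sqrt{10}}{960}\right) = -204660675 + \frac{1851 i \sqrt{10}}{80}$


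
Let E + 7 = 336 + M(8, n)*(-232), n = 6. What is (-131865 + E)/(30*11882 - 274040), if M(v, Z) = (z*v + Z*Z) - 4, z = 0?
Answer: -6948/4121 ≈ -1.6860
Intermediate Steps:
M(v, Z) = -4 + Z**2 (M(v, Z) = (0*v + Z*Z) - 4 = (0 + Z**2) - 4 = Z**2 - 4 = -4 + Z**2)
E = -7095 (E = -7 + (336 + (-4 + 6**2)*(-232)) = -7 + (336 + (-4 + 36)*(-232)) = -7 + (336 + 32*(-232)) = -7 + (336 - 7424) = -7 - 7088 = -7095)
(-131865 + E)/(30*11882 - 274040) = (-131865 - 7095)/(30*11882 - 274040) = -138960/(356460 - 274040) = -138960/82420 = -138960*1/82420 = -6948/4121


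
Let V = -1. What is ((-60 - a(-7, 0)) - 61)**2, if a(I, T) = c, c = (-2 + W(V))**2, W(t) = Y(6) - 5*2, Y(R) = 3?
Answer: 40804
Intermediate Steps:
W(t) = -7 (W(t) = 3 - 5*2 = 3 - 10 = -7)
c = 81 (c = (-2 - 7)**2 = (-9)**2 = 81)
a(I, T) = 81
((-60 - a(-7, 0)) - 61)**2 = ((-60 - 1*81) - 61)**2 = ((-60 - 81) - 61)**2 = (-141 - 61)**2 = (-202)**2 = 40804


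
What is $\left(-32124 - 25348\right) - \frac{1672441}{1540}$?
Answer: $- \frac{90179321}{1540} \approx -58558.0$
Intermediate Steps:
$\left(-32124 - 25348\right) - \frac{1672441}{1540} = -57472 - \frac{1672441}{1540} = - \frac{90179321}{1540}$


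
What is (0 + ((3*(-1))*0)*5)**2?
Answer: 0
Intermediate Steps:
(0 + ((3*(-1))*0)*5)**2 = (0 - 3*0*5)**2 = (0 + 0*5)**2 = (0 + 0)**2 = 0**2 = 0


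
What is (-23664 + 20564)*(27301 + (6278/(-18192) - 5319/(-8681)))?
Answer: -1670724043334275/19740594 ≈ -8.4634e+7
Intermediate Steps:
(-23664 + 20564)*(27301 + (6278/(-18192) - 5319/(-8681))) = -3100*(27301 + (6278*(-1/18192) - 5319*(-1/8681))) = -3100*(27301 + (-3139/9096 + 5319/8681)) = -3100*(27301 + 21131965/78962376) = -3100*2155772959141/78962376 = -1670724043334275/19740594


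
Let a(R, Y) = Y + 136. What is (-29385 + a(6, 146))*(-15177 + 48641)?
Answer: -973902792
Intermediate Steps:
a(R, Y) = 136 + Y
(-29385 + a(6, 146))*(-15177 + 48641) = (-29385 + (136 + 146))*(-15177 + 48641) = (-29385 + 282)*33464 = -29103*33464 = -973902792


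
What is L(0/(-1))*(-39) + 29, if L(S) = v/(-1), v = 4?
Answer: 185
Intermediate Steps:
L(S) = -4 (L(S) = 4/(-1) = 4*(-1) = -4)
L(0/(-1))*(-39) + 29 = -4*(-39) + 29 = 156 + 29 = 185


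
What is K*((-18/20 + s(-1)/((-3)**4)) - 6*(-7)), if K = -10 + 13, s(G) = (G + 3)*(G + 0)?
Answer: 33271/270 ≈ 123.23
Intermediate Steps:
s(G) = G*(3 + G) (s(G) = (3 + G)*G = G*(3 + G))
K = 3
K*((-18/20 + s(-1)/((-3)**4)) - 6*(-7)) = 3*((-18/20 + (-(3 - 1))/((-3)**4)) - 6*(-7)) = 3*((-18*1/20 - 1*2/81) + 42) = 3*((-9/10 - 2*1/81) + 42) = 3*((-9/10 - 2/81) + 42) = 3*(-749/810 + 42) = 3*(33271/810) = 33271/270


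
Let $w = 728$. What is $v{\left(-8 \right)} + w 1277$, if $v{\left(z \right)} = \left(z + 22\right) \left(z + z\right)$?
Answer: $929432$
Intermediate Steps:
$v{\left(z \right)} = 2 z \left(22 + z\right)$ ($v{\left(z \right)} = \left(22 + z\right) 2 z = 2 z \left(22 + z\right)$)
$v{\left(-8 \right)} + w 1277 = 2 \left(-8\right) \left(22 - 8\right) + 728 \cdot 1277 = 2 \left(-8\right) 14 + 929656 = -224 + 929656 = 929432$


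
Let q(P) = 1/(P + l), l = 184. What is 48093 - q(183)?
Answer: 17650130/367 ≈ 48093.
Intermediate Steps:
q(P) = 1/(184 + P) (q(P) = 1/(P + 184) = 1/(184 + P))
48093 - q(183) = 48093 - 1/(184 + 183) = 48093 - 1/367 = 17650130/367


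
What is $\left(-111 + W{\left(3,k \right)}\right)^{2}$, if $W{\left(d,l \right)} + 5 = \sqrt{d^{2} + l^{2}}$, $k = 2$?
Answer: $\left(116 - \sqrt{13}\right)^{2} \approx 12633.0$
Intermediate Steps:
$W{\left(d,l \right)} = -5 + \sqrt{d^{2} + l^{2}}$
$\left(-111 + W{\left(3,k \right)}\right)^{2} = \left(-111 - \left(5 - \sqrt{3^{2} + 2^{2}}\right)\right)^{2} = \left(-111 - \left(5 - \sqrt{9 + 4}\right)\right)^{2} = \left(-111 - \left(5 - \sqrt{13}\right)\right)^{2} = \left(-116 + \sqrt{13}\right)^{2}$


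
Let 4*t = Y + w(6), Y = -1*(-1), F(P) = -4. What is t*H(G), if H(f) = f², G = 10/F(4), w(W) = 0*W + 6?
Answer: 175/16 ≈ 10.938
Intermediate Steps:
w(W) = 6 (w(W) = 0 + 6 = 6)
Y = 1
t = 7/4 (t = (1 + 6)/4 = (¼)*7 = 7/4 ≈ 1.7500)
G = -5/2 (G = 10/(-4) = 10*(-¼) = -5/2 ≈ -2.5000)
t*H(G) = 7*(-5/2)²/4 = (7/4)*(25/4) = 175/16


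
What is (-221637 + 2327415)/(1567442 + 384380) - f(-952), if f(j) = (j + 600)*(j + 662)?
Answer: -99619941991/975911 ≈ -1.0208e+5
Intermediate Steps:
f(j) = (600 + j)*(662 + j)
(-221637 + 2327415)/(1567442 + 384380) - f(-952) = (-221637 + 2327415)/(1567442 + 384380) - (397200 + (-952)² + 1262*(-952)) = 2105778/1951822 - (397200 + 906304 - 1201424) = 2105778*(1/1951822) - 1*102080 = 1052889/975911 - 102080 = -99619941991/975911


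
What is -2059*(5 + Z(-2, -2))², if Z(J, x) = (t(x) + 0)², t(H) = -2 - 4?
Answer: -3461179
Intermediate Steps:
t(H) = -6
Z(J, x) = 36 (Z(J, x) = (-6 + 0)² = (-6)² = 36)
-2059*(5 + Z(-2, -2))² = -2059*(5 + 36)² = -2059*41² = -2059*1681 = -3461179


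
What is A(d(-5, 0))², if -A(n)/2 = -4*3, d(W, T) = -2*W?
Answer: 576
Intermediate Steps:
A(n) = 24 (A(n) = -(-8)*3 = -2*(-12) = 24)
A(d(-5, 0))² = 24² = 576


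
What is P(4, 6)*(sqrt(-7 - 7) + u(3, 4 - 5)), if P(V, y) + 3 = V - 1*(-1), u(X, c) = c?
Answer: -2 + 2*I*sqrt(14) ≈ -2.0 + 7.4833*I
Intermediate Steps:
P(V, y) = -2 + V (P(V, y) = -3 + (V - 1*(-1)) = -3 + (V + 1) = -3 + (1 + V) = -2 + V)
P(4, 6)*(sqrt(-7 - 7) + u(3, 4 - 5)) = (-2 + 4)*(sqrt(-7 - 7) + (4 - 5)) = 2*(sqrt(-14) - 1) = 2*(I*sqrt(14) - 1) = 2*(-1 + I*sqrt(14)) = -2 + 2*I*sqrt(14)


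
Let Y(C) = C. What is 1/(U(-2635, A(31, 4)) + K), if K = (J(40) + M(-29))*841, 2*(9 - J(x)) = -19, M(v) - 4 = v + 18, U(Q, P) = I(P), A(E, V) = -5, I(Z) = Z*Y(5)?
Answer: 2/19293 ≈ 0.00010366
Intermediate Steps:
I(Z) = 5*Z (I(Z) = Z*5 = 5*Z)
U(Q, P) = 5*P
M(v) = 22 + v (M(v) = 4 + (v + 18) = 4 + (18 + v) = 22 + v)
J(x) = 37/2 (J(x) = 9 - ½*(-19) = 9 + 19/2 = 37/2)
K = 19343/2 (K = (37/2 + (22 - 29))*841 = (37/2 - 7)*841 = (23/2)*841 = 19343/2 ≈ 9671.5)
1/(U(-2635, A(31, 4)) + K) = 1/(5*(-5) + 19343/2) = 1/(-25 + 19343/2) = 1/(19293/2) = 2/19293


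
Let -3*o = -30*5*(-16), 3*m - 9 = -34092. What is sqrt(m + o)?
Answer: I*sqrt(12161) ≈ 110.28*I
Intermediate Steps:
m = -11361 (m = 3 + (1/3)*(-34092) = 3 - 11364 = -11361)
o = -800 (o = -(-30*5)*(-16)/3 = -(-50)*(-16) = -1/3*2400 = -800)
sqrt(m + o) = sqrt(-11361 - 800) = sqrt(-12161) = I*sqrt(12161)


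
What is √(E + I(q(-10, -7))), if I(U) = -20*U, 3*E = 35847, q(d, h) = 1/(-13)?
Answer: √2019641/13 ≈ 109.32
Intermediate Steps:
q(d, h) = -1/13
E = 11949 (E = (⅓)*35847 = 11949)
√(E + I(q(-10, -7))) = √(11949 - 20*(-1/13)) = √(11949 + 20/13) = √(155357/13) = √2019641/13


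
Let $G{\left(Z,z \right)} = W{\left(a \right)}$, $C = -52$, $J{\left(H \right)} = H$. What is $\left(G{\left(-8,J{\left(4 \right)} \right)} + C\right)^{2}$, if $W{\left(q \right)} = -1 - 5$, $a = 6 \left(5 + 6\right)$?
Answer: $3364$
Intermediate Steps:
$a = 66$ ($a = 6 \cdot 11 = 66$)
$W{\left(q \right)} = -6$ ($W{\left(q \right)} = -1 - 5 = -6$)
$G{\left(Z,z \right)} = -6$
$\left(G{\left(-8,J{\left(4 \right)} \right)} + C\right)^{2} = \left(-6 - 52\right)^{2} = \left(-58\right)^{2} = 3364$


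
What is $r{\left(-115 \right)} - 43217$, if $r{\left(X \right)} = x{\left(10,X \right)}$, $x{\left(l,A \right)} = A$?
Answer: $-43332$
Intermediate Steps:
$r{\left(X \right)} = X$
$r{\left(-115 \right)} - 43217 = -115 - 43217 = -43332$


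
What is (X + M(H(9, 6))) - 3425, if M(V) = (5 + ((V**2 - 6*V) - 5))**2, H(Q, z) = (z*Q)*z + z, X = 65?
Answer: 11431883040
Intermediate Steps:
H(Q, z) = z + Q*z**2 (H(Q, z) = (Q*z)*z + z = Q*z**2 + z = z + Q*z**2)
M(V) = (V**2 - 6*V)**2 (M(V) = (5 + (-5 + V**2 - 6*V))**2 = (V**2 - 6*V)**2)
(X + M(H(9, 6))) - 3425 = (65 + (6*(1 + 9*6))**2*(-6 + 6*(1 + 9*6))**2) - 3425 = (65 + (6*(1 + 54))**2*(-6 + 6*(1 + 54))**2) - 3425 = (65 + (6*55)**2*(-6 + 6*55)**2) - 3425 = (65 + 330**2*(-6 + 330)**2) - 3425 = (65 + 108900*324**2) - 3425 = (65 + 108900*104976) - 3425 = (65 + 11431886400) - 3425 = 11431886465 - 3425 = 11431883040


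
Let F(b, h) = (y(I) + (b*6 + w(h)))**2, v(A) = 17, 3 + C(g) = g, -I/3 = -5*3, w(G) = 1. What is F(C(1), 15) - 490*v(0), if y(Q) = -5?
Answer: -8074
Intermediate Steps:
I = 45 (I = -(-15)*3 = -3*(-15) = 45)
C(g) = -3 + g
F(b, h) = (-4 + 6*b)**2 (F(b, h) = (-5 + (b*6 + 1))**2 = (-5 + (6*b + 1))**2 = (-5 + (1 + 6*b))**2 = (-4 + 6*b)**2)
F(C(1), 15) - 490*v(0) = 4*(-2 + 3*(-3 + 1))**2 - 490*17 = 4*(-2 + 3*(-2))**2 - 8330 = 4*(-2 - 6)**2 - 8330 = 4*(-8)**2 - 8330 = 4*64 - 8330 = 256 - 8330 = -8074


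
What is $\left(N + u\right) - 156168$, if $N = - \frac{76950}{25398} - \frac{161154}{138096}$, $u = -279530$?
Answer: $- \frac{673794276357}{1546456} \approx -4.357 \cdot 10^{5}$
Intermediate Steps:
$N = - \frac{6490069}{1546456}$ ($N = \left(-76950\right) \frac{1}{25398} - \frac{1279}{1096} = - \frac{4275}{1411} - \frac{1279}{1096} = - \frac{6490069}{1546456} \approx -4.1967$)
$\left(N + u\right) - 156168 = \left(- \frac{6490069}{1546456} - 279530\right) - 156168 = - \frac{432287335749}{1546456} - 156168 = - \frac{673794276357}{1546456}$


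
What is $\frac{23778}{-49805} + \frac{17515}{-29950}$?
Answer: $- \frac{63379427}{59666390} \approx -1.0622$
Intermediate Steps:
$\frac{23778}{-49805} + \frac{17515}{-29950} = 23778 \left(- \frac{1}{49805}\right) + 17515 \left(- \frac{1}{29950}\right) = - \frac{23778}{49805} - \frac{3503}{5990} = - \frac{63379427}{59666390}$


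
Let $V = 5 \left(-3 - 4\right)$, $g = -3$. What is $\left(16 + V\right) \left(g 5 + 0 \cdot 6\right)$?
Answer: $285$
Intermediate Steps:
$V = -35$ ($V = 5 \left(-7\right) = -35$)
$\left(16 + V\right) \left(g 5 + 0 \cdot 6\right) = \left(16 - 35\right) \left(\left(-3\right) 5 + 0 \cdot 6\right) = - 19 \left(-15 + 0\right) = \left(-19\right) \left(-15\right) = 285$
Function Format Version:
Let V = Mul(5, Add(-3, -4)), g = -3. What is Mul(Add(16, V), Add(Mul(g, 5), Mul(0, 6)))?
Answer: 285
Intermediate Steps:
V = -35 (V = Mul(5, -7) = -35)
Mul(Add(16, V), Add(Mul(g, 5), Mul(0, 6))) = Mul(Add(16, -35), Add(Mul(-3, 5), Mul(0, 6))) = Mul(-19, Add(-15, 0)) = Mul(-19, -15) = 285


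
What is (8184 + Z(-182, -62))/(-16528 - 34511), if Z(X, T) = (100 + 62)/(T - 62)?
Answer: -169109/1054806 ≈ -0.16032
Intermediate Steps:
Z(X, T) = 162/(-62 + T)
(8184 + Z(-182, -62))/(-16528 - 34511) = (8184 + 162/(-62 - 62))/(-16528 - 34511) = (8184 + 162/(-124))/(-51039) = (8184 + 162*(-1/124))*(-1/51039) = (8184 - 81/62)*(-1/51039) = (507327/62)*(-1/51039) = -169109/1054806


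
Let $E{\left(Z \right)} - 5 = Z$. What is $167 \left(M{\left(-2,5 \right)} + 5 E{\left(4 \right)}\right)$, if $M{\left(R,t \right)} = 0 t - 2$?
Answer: $7181$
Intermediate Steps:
$E{\left(Z \right)} = 5 + Z$
$M{\left(R,t \right)} = -2$ ($M{\left(R,t \right)} = 0 - 2 = -2$)
$167 \left(M{\left(-2,5 \right)} + 5 E{\left(4 \right)}\right) = 167 \left(-2 + 5 \left(5 + 4\right)\right) = 167 \left(-2 + 5 \cdot 9\right) = 167 \left(-2 + 45\right) = 167 \cdot 43 = 7181$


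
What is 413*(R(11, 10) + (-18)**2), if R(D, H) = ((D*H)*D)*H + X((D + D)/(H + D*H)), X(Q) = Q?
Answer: 307871263/60 ≈ 5.1312e+6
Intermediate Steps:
R(D, H) = D**2*H**2 + 2*D/(H + D*H) (R(D, H) = ((D*H)*D)*H + (D + D)/(H + D*H) = (H*D**2)*H + (2*D)/(H + D*H) = D**2*H**2 + 2*D/(H + D*H))
413*(R(11, 10) + (-18)**2) = 413*(11*(2 + 11*10**3*(1 + 11))/(10*(1 + 11)) + (-18)**2) = 413*(11*(1/10)*(2 + 11*1000*12)/12 + 324) = 413*(11*(1/10)*(1/12)*(2 + 132000) + 324) = 413*(11*(1/10)*(1/12)*132002 + 324) = 413*(726011/60 + 324) = 413*(745451/60) = 307871263/60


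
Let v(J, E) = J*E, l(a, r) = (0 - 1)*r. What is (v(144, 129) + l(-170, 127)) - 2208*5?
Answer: 7409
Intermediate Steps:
l(a, r) = -r
v(J, E) = E*J
(v(144, 129) + l(-170, 127)) - 2208*5 = (129*144 - 1*127) - 2208*5 = (18576 - 127) - 11040 = 18449 - 11040 = 7409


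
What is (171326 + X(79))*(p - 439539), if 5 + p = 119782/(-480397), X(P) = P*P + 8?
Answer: -37495980308531250/480397 ≈ -7.8052e+10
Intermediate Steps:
X(P) = 8 + P² (X(P) = P² + 8 = 8 + P²)
p = -2521767/480397 (p = -5 + 119782/(-480397) = -5 + 119782*(-1/480397) = -5 - 119782/480397 = -2521767/480397 ≈ -5.2493)
(171326 + X(79))*(p - 439539) = (171326 + (8 + 79²))*(-2521767/480397 - 439539) = (171326 + (8 + 6241))*(-211155738750/480397) = (171326 + 6249)*(-211155738750/480397) = 177575*(-211155738750/480397) = -37495980308531250/480397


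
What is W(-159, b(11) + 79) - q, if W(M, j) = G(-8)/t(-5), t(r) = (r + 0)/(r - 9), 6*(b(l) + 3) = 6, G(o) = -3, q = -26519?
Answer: 132553/5 ≈ 26511.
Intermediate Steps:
b(l) = -2 (b(l) = -3 + (⅙)*6 = -3 + 1 = -2)
t(r) = r/(-9 + r)
W(M, j) = -42/5 (W(M, j) = -3/((-5/(-9 - 5))) = -3/((-5/(-14))) = -3/((-5*(-1/14))) = -3/5/14 = -3*14/5 = -42/5)
W(-159, b(11) + 79) - q = -42/5 - 1*(-26519) = -42/5 + 26519 = 132553/5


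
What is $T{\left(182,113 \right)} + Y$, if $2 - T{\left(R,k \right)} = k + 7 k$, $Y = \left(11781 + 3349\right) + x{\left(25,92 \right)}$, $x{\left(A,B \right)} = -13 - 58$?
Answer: $14157$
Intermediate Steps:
$x{\left(A,B \right)} = -71$
$Y = 15059$ ($Y = \left(11781 + 3349\right) - 71 = 15130 - 71 = 15059$)
$T{\left(R,k \right)} = 2 - 8 k$ ($T{\left(R,k \right)} = 2 - \left(k + 7 k\right) = 2 - 8 k$)
$T{\left(182,113 \right)} + Y = \left(2 - 904\right) + 15059 = -902 + 15059 = 14157$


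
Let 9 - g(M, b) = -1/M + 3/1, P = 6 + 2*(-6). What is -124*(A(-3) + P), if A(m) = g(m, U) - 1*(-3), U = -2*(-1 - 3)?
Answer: -992/3 ≈ -330.67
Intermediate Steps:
P = -6 (P = 6 - 12 = -6)
U = 8 (U = -2*(-4) = 8)
g(M, b) = 6 + 1/M (g(M, b) = 9 - (-1/M + 3/1) = 9 - (-1/M + 3*1) = 9 - (-1/M + 3) = 9 - (3 - 1/M) = 9 + (-3 + 1/M) = 6 + 1/M)
A(m) = 9 + 1/m (A(m) = (6 + 1/m) - 1*(-3) = (6 + 1/m) + 3 = 9 + 1/m)
-124*(A(-3) + P) = -124*((9 + 1/(-3)) - 6) = -124*((9 - ⅓) - 6) = -124*(26/3 - 6) = -124*8/3 = -992/3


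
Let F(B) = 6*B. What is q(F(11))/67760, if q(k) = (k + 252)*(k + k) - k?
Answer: 381/616 ≈ 0.61851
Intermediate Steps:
q(k) = -k + 2*k*(252 + k) (q(k) = (252 + k)*(2*k) - k = 2*k*(252 + k) - k = -k + 2*k*(252 + k))
q(F(11))/67760 = ((6*11)*(503 + 2*(6*11)))/67760 = (66*(503 + 2*66))*(1/67760) = (66*(503 + 132))*(1/67760) = (66*635)*(1/67760) = 41910*(1/67760) = 381/616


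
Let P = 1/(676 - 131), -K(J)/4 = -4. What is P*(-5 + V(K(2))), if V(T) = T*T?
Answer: 251/545 ≈ 0.46055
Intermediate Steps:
K(J) = 16 (K(J) = -4*(-4) = 16)
V(T) = T**2
P = 1/545 ≈ 0.0018349
P*(-5 + V(K(2))) = (-5 + 16**2)/545 = (-5 + 256)/545 = (1/545)*251 = 251/545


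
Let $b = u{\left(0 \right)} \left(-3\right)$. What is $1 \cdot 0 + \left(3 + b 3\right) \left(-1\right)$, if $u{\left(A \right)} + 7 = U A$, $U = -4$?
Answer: $-66$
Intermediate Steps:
$u{\left(A \right)} = -7 - 4 A$
$b = 21$ ($b = \left(-7 - 0\right) \left(-3\right) = \left(-7 + 0\right) \left(-3\right) = \left(-7\right) \left(-3\right) = 21$)
$1 \cdot 0 + \left(3 + b 3\right) \left(-1\right) = 1 \cdot 0 + \left(3 + 21 \cdot 3\right) \left(-1\right) = 0 + \left(3 + 63\right) \left(-1\right) = 0 + 66 \left(-1\right) = 0 - 66 = -66$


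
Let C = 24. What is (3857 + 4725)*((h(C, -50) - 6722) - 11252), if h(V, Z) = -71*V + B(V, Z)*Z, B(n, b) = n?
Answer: -179174996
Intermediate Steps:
h(V, Z) = -71*V + V*Z
(3857 + 4725)*((h(C, -50) - 6722) - 11252) = (3857 + 4725)*((24*(-71 - 50) - 6722) - 11252) = 8582*((24*(-121) - 6722) - 11252) = 8582*((-2904 - 6722) - 11252) = 8582*(-9626 - 11252) = 8582*(-20878) = -179174996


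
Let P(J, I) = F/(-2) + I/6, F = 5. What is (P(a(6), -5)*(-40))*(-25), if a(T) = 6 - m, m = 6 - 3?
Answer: -10000/3 ≈ -3333.3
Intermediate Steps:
m = 3
a(T) = 3 (a(T) = 6 - 1*3 = 6 - 3 = 3)
P(J, I) = -5/2 + I/6 (P(J, I) = 5/(-2) + I/6 = 5*(-½) + I*(⅙) = -5/2 + I/6)
(P(a(6), -5)*(-40))*(-25) = ((-5/2 + (⅙)*(-5))*(-40))*(-25) = ((-5/2 - ⅚)*(-40))*(-25) = -10/3*(-40)*(-25) = (400/3)*(-25) = -10000/3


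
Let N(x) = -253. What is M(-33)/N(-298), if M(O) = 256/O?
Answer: 256/8349 ≈ 0.030662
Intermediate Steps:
M(-33)/N(-298) = (256/(-33))/(-253) = (256*(-1/33))*(-1/253) = -256/33*(-1/253) = 256/8349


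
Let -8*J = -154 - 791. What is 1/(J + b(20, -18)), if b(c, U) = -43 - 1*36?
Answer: 8/313 ≈ 0.025559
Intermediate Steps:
b(c, U) = -79 (b(c, U) = -43 - 36 = -79)
J = 945/8 (J = -(-154 - 791)/8 = -⅛*(-945) = 945/8 ≈ 118.13)
1/(J + b(20, -18)) = 1/(945/8 - 79) = 1/(313/8) = 8/313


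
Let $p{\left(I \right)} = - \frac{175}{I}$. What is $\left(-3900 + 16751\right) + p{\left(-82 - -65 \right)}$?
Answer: $\frac{218642}{17} \approx 12861.0$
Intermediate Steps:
$\left(-3900 + 16751\right) + p{\left(-82 - -65 \right)} = \left(-3900 + 16751\right) - \frac{175}{-82 - -65} = 12851 - \frac{175}{-82 + 65} = 12851 - \frac{175}{-17} = 12851 - - \frac{175}{17} = 12851 + \frac{175}{17} = \frac{218642}{17}$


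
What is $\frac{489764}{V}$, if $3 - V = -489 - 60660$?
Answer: $\frac{122441}{15288} \approx 8.009$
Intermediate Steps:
$V = 61152$ ($V = 3 - \left(-489 - 60660\right) = 3 - -61149 = 3 + 61149 = 61152$)
$\frac{489764}{V} = \frac{489764}{61152} = 489764 \cdot \frac{1}{61152} = \frac{122441}{15288}$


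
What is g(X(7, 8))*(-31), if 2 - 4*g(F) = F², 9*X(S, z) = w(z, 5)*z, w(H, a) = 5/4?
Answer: -961/162 ≈ -5.9321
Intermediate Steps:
w(H, a) = 5/4 (w(H, a) = 5*(¼) = 5/4)
X(S, z) = 5*z/36 (X(S, z) = (5*z/4)/9 = 5*z/36)
g(F) = ½ - F²/4
g(X(7, 8))*(-31) = (½ - ((5/36)*8)²/4)*(-31) = (½ - (10/9)²/4)*(-31) = (½ - ¼*100/81)*(-31) = (½ - 25/81)*(-31) = (31/162)*(-31) = -961/162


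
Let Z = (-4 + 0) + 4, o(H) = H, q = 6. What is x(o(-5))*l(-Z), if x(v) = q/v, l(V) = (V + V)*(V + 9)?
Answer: 0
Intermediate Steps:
Z = 0 (Z = -4 + 4 = 0)
l(V) = 2*V*(9 + V) (l(V) = (2*V)*(9 + V) = 2*V*(9 + V))
x(v) = 6/v
x(o(-5))*l(-Z) = (6/(-5))*(2*(-1*0)*(9 - 1*0)) = (6*(-1/5))*(2*0*(9 + 0)) = -12*0*9/5 = -6/5*0 = 0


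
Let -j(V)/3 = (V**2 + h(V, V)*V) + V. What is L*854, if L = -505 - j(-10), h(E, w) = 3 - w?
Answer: -533750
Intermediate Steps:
j(V) = -3*V - 3*V**2 - 3*V*(3 - V) (j(V) = -3*((V**2 + (3 - V)*V) + V) = -3*((V**2 + V*(3 - V)) + V) = -3*(V + V**2 + V*(3 - V)) = -3*V - 3*V**2 - 3*V*(3 - V))
L = -625 (L = -505 - (-12)*(-10) = -505 - 1*120 = -505 - 120 = -625)
L*854 = -625*854 = -533750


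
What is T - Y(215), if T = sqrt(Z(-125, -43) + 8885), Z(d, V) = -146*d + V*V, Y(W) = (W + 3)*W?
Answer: -46870 + 2*sqrt(7246) ≈ -46700.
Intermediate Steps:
Y(W) = W*(3 + W) (Y(W) = (3 + W)*W = W*(3 + W))
Z(d, V) = V**2 - 146*d (Z(d, V) = -146*d + V**2 = V**2 - 146*d)
T = 2*sqrt(7246) (T = sqrt(((-43)**2 - 146*(-125)) + 8885) = sqrt((1849 + 18250) + 8885) = sqrt(20099 + 8885) = sqrt(28984) = 2*sqrt(7246) ≈ 170.25)
T - Y(215) = 2*sqrt(7246) - 215*(3 + 215) = 2*sqrt(7246) - 215*218 = 2*sqrt(7246) - 1*46870 = 2*sqrt(7246) - 46870 = -46870 + 2*sqrt(7246)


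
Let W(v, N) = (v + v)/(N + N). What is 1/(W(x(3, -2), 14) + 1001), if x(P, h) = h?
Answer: 7/7006 ≈ 0.00099914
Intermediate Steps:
W(v, N) = v/N (W(v, N) = (2*v)/((2*N)) = (2*v)*(1/(2*N)) = v/N)
1/(W(x(3, -2), 14) + 1001) = 1/(-2/14 + 1001) = 1/(-2*1/14 + 1001) = 1/(-⅐ + 1001) = 1/(7006/7) = 7/7006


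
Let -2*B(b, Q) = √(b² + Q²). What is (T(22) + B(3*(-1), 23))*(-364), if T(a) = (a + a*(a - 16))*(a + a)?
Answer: -2466464 + 182*√538 ≈ -2.4622e+6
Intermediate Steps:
T(a) = 2*a*(a + a*(-16 + a)) (T(a) = (a + a*(-16 + a))*(2*a) = 2*a*(a + a*(-16 + a)))
B(b, Q) = -√(Q² + b²)/2 (B(b, Q) = -√(b² + Q²)/2 = -√(Q² + b²)/2)
(T(22) + B(3*(-1), 23))*(-364) = (2*22²*(-15 + 22) - √(23² + (3*(-1))²)/2)*(-364) = (2*484*7 - √(529 + (-3)²)/2)*(-364) = (6776 - √(529 + 9)/2)*(-364) = (6776 - √538/2)*(-364) = -2466464 + 182*√538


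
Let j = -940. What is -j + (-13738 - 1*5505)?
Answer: -18303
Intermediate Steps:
-j + (-13738 - 1*5505) = -1*(-940) + (-13738 - 1*5505) = 940 + (-13738 - 5505) = 940 - 19243 = -18303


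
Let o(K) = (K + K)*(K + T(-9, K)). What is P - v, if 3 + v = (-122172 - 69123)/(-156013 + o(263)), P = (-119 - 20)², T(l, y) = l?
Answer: 432840221/22409 ≈ 19315.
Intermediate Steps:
o(K) = 2*K*(-9 + K) (o(K) = (K + K)*(K - 9) = (2*K)*(-9 + K) = 2*K*(-9 + K))
P = 19321 (P = (-139)² = 19321)
v = 124068/22409 (v = -3 + (-122172 - 69123)/(-156013 + 2*263*(-9 + 263)) = -3 - 191295/(-156013 + 2*263*254) = -3 - 191295/(-156013 + 133604) = -3 - 191295/(-22409) = -3 - 191295*(-1/22409) = -3 + 191295/22409 = 124068/22409 ≈ 5.5365)
P - v = 19321 - 1*124068/22409 = 19321 - 124068/22409 = 432840221/22409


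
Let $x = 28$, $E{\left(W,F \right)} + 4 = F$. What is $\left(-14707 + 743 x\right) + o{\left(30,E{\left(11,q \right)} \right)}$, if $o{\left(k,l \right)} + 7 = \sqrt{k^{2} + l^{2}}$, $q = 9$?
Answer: $6090 + 5 \sqrt{37} \approx 6120.4$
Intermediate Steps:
$E{\left(W,F \right)} = -4 + F$
$o{\left(k,l \right)} = -7 + \sqrt{k^{2} + l^{2}}$
$\left(-14707 + 743 x\right) + o{\left(30,E{\left(11,q \right)} \right)} = \left(-14707 + 743 \cdot 28\right) - \left(7 - \sqrt{30^{2} + \left(-4 + 9\right)^{2}}\right) = \left(-14707 + 20804\right) - \left(7 - \sqrt{900 + 5^{2}}\right) = 6097 - \left(7 - \sqrt{900 + 25}\right) = 6097 - \left(7 - \sqrt{925}\right) = 6097 - \left(7 - 5 \sqrt{37}\right) = 6090 + 5 \sqrt{37}$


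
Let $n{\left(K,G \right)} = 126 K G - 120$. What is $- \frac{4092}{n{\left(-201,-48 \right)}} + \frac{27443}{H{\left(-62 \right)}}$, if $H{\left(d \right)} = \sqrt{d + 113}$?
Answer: $- \frac{341}{101294} + \frac{27443 \sqrt{51}}{51} \approx 3842.8$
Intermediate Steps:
$H{\left(d \right)} = \sqrt{113 + d}$
$n{\left(K,G \right)} = -120 + 126 G K$ ($n{\left(K,G \right)} = 126 G K - 120 = -120 + 126 G K$)
$- \frac{4092}{n{\left(-201,-48 \right)}} + \frac{27443}{H{\left(-62 \right)}} = - \frac{4092}{-120 + 126 \left(-48\right) \left(-201\right)} + \frac{27443}{\sqrt{113 - 62}} = - \frac{4092}{-120 + 1215648} + \frac{27443}{\sqrt{51}} = - \frac{4092}{1215528} + 27443 \frac{\sqrt{51}}{51} = \left(-4092\right) \frac{1}{1215528} + \frac{27443 \sqrt{51}}{51} = - \frac{341}{101294} + \frac{27443 \sqrt{51}}{51}$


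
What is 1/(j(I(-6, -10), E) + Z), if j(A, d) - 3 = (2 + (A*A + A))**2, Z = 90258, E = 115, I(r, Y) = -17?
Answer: 1/165337 ≈ 6.0483e-6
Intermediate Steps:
j(A, d) = 3 + (2 + A + A**2)**2 (j(A, d) = 3 + (2 + (A*A + A))**2 = 3 + (2 + (A**2 + A))**2 = 3 + (2 + (A + A**2))**2 = 3 + (2 + A + A**2)**2)
1/(j(I(-6, -10), E) + Z) = 1/((3 + (2 - 17 + (-17)**2)**2) + 90258) = 1/((3 + (2 - 17 + 289)**2) + 90258) = 1/((3 + 274**2) + 90258) = 1/((3 + 75076) + 90258) = 1/(75079 + 90258) = 1/165337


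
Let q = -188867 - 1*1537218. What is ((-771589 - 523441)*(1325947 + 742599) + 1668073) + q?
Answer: -2678829184392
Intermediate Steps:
q = -1726085 (q = -188867 - 1537218 = -1726085)
((-771589 - 523441)*(1325947 + 742599) + 1668073) + q = ((-771589 - 523441)*(1325947 + 742599) + 1668073) - 1726085 = (-1295030*2068546 + 1668073) - 1726085 = (-2678829126380 + 1668073) - 1726085 = -2678827458307 - 1726085 = -2678829184392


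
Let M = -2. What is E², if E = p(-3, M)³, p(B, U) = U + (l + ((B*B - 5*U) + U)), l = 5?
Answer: 64000000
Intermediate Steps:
p(B, U) = 5 + B² - 3*U (p(B, U) = U + (5 + ((B*B - 5*U) + U)) = U + (5 + ((B² - 5*U) + U)) = U + (5 + (B² - 4*U)) = U + (5 + B² - 4*U) = 5 + B² - 3*U)
E = 8000 (E = (5 + (-3)² - 3*(-2))³ = (5 + 9 + 6)³ = 20³ = 8000)
E² = 8000² = 64000000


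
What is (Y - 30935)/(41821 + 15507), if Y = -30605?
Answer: -15385/14332 ≈ -1.0735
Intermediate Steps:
(Y - 30935)/(41821 + 15507) = (-30605 - 30935)/(41821 + 15507) = -61540/57328 = -61540*1/57328 = -15385/14332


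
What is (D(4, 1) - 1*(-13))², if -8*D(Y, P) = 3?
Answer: 10201/64 ≈ 159.39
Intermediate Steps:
D(Y, P) = -3/8 (D(Y, P) = -⅛*3 = -3/8)
(D(4, 1) - 1*(-13))² = (-3/8 - 1*(-13))² = (-3/8 + 13)² = (101/8)² = 10201/64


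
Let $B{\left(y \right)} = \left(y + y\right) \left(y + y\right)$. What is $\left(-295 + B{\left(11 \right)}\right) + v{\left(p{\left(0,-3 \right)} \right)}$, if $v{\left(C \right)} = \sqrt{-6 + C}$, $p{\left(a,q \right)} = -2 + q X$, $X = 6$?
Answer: $189 + i \sqrt{26} \approx 189.0 + 5.099 i$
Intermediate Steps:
$p{\left(a,q \right)} = -2 + 6 q$ ($p{\left(a,q \right)} = -2 + q 6 = -2 + 6 q$)
$B{\left(y \right)} = 4 y^{2}$ ($B{\left(y \right)} = 2 y 2 y = 4 y^{2}$)
$\left(-295 + B{\left(11 \right)}\right) + v{\left(p{\left(0,-3 \right)} \right)} = \left(-295 + 4 \cdot 11^{2}\right) + \sqrt{-6 + \left(-2 + 6 \left(-3\right)\right)} = \left(-295 + 4 \cdot 121\right) + \sqrt{-6 - 20} = \left(-295 + 484\right) + \sqrt{-6 - 20} = 189 + \sqrt{-26} = 189 + i \sqrt{26}$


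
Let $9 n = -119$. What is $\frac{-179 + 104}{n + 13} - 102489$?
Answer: $- \frac{204303}{2} \approx -1.0215 \cdot 10^{5}$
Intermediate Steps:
$n = - \frac{119}{9}$ ($n = \frac{1}{9} \left(-119\right) = - \frac{119}{9} \approx -13.222$)
$\frac{-179 + 104}{n + 13} - 102489 = \frac{-179 + 104}{- \frac{119}{9} + 13} - 102489 = - \frac{75}{- \frac{2}{9}} - 102489 = \left(-75\right) \left(- \frac{9}{2}\right) - 102489 = \frac{675}{2} - 102489 = - \frac{204303}{2}$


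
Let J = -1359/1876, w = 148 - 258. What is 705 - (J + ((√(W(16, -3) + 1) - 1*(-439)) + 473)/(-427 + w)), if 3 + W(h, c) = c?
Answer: 237555385/335804 + I*√5/537 ≈ 707.42 + 0.004164*I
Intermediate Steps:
W(h, c) = -3 + c
w = -110
J = -1359/1876 (J = -1359*1/1876 = -1359/1876 ≈ -0.72441)
705 - (J + ((√(W(16, -3) + 1) - 1*(-439)) + 473)/(-427 + w)) = 705 - (-1359/1876 + ((√((-3 - 3) + 1) - 1*(-439)) + 473)/(-427 - 110)) = 705 - (-1359/1876 + ((√(-6 + 1) + 439) + 473)/(-537)) = 705 - (-1359/1876 + ((√(-5) + 439) + 473)*(-1/537)) = 705 - (-1359/1876 + ((I*√5 + 439) + 473)*(-1/537)) = 705 - (-1359/1876 + ((439 + I*√5) + 473)*(-1/537)) = 705 - (-1359/1876 + (912 + I*√5)*(-1/537)) = 705 - (-1359/1876 + (-304/179 - I*√5/537)) = 705 - (-813565/335804 - I*√5/537) = 705 + (813565/335804 + I*√5/537) = 237555385/335804 + I*√5/537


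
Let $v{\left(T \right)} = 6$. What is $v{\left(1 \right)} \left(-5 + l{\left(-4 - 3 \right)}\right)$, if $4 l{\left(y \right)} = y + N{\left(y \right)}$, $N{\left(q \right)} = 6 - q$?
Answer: $-21$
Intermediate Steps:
$l{\left(y \right)} = \frac{3}{2}$ ($l{\left(y \right)} = \frac{y - \left(-6 + y\right)}{4} = \frac{1}{4} \cdot 6 = \frac{3}{2}$)
$v{\left(1 \right)} \left(-5 + l{\left(-4 - 3 \right)}\right) = 6 \left(-5 + \frac{3}{2}\right) = 6 \left(- \frac{7}{2}\right) = -21$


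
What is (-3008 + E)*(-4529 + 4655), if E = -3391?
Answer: -806274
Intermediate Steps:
(-3008 + E)*(-4529 + 4655) = (-3008 - 3391)*(-4529 + 4655) = -6399*126 = -806274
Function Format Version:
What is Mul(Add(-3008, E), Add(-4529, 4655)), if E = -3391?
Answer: -806274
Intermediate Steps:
Mul(Add(-3008, E), Add(-4529, 4655)) = Mul(Add(-3008, -3391), Add(-4529, 4655)) = Mul(-6399, 126) = -806274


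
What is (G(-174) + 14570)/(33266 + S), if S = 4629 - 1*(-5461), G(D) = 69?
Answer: 14639/43356 ≈ 0.33765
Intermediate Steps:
S = 10090 (S = 4629 + 5461 = 10090)
(G(-174) + 14570)/(33266 + S) = (69 + 14570)/(33266 + 10090) = 14639/43356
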